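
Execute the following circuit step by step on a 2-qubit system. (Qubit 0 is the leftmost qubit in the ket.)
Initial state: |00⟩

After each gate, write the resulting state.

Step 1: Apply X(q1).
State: |01⟩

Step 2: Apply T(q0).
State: |01⟩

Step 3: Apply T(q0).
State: |01⟩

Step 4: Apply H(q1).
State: 1/√2|00⟩ - 1/√2|01⟩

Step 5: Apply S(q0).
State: 1/√2|00⟩ - 1/√2|01⟩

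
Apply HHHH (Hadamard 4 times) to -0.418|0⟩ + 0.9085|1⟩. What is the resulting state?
-0.418|0⟩ + 0.9085|1⟩

H² = I, so an even number of Hadamards cancels: H^4 = I and the state is unchanged.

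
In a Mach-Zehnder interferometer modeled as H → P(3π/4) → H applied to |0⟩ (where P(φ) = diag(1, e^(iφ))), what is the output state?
(0.1464 + (1/√8)i)|0⟩ + (0.8536 - (1/√8)i)|1⟩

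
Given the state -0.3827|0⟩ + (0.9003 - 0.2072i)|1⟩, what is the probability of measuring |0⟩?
0.1465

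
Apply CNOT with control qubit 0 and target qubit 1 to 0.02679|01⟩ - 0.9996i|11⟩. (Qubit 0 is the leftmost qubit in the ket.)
0.02679|01⟩ - 0.9996i|10⟩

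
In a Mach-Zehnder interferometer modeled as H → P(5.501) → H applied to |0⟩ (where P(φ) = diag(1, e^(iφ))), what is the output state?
(0.8547 - 0.3524i)|0⟩ + (0.1453 + 0.3524i)|1⟩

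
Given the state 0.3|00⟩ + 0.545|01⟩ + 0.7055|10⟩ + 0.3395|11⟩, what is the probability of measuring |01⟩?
0.297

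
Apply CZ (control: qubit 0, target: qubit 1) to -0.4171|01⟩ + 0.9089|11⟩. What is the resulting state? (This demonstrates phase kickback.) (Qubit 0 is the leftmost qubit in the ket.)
-0.4171|01⟩ - 0.9089|11⟩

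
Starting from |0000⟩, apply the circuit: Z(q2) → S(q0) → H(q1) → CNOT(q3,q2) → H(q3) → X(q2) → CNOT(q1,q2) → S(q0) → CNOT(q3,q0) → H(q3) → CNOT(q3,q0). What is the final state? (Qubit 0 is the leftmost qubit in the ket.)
1/√8|0010⟩ - 1/√8|0011⟩ + 1/√8|0100⟩ - 1/√8|0101⟩ + 1/√8|1010⟩ + 1/√8|1011⟩ + 1/√8|1100⟩ + 1/√8|1101⟩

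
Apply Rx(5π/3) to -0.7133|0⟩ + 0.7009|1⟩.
(0.6177 - 0.3505i)|0⟩ + (-0.607 + 0.3567i)|1⟩

Rx(5π/3) = [[cos(θ/2), −i·sin(θ/2)], [−i·sin(θ/2), cos(θ/2)]]; θ = 5π/3, cos(θ/2) ≈ -0.866025, sin(θ/2) ≈ 0.5.
With a = amp(|0⟩) = -0.7133 and b = amp(|1⟩) = 0.7009:
new amp(|0⟩) = (-0.866025)·a + (-0.5i)·b = (0.6177 - 0.3505i)
new amp(|1⟩) = (-0.5i)·a + (-0.866025)·b = (-0.607 + 0.3567i)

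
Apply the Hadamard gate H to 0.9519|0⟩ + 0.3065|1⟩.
0.8898|0⟩ + 0.4564|1⟩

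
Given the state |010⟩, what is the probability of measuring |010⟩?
1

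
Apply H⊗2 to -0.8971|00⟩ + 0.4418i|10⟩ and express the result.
(-0.4486 + 0.2209i)|00⟩ + (-0.4486 + 0.2209i)|01⟩ + (-0.4486 - 0.2209i)|10⟩ + (-0.4486 - 0.2209i)|11⟩

H⊗2 gives amp(|y⟩) = (1/2) Σ_x (−1)^(x·y) amp(|x⟩), where x·y is the number of positions in which both x and y have a 1.
|00⟩: (-0.8971 + 0.4418i)/2 = (-0.4486 + 0.2209i)
|01⟩: (-0.8971 + 0.4418i)/2 = (-0.4486 + 0.2209i)
|10⟩: (-0.8971 - 0.4418i)/2 = (-0.4486 - 0.2209i)
|11⟩: (-0.8971 - 0.4418i)/2 = (-0.4486 - 0.2209i)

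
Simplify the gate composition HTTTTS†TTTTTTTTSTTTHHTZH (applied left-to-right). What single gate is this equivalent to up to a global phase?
X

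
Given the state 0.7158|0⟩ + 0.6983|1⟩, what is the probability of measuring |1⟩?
0.4876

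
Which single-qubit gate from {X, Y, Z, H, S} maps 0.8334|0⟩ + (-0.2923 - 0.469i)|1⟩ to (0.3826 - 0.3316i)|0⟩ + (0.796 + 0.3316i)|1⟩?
H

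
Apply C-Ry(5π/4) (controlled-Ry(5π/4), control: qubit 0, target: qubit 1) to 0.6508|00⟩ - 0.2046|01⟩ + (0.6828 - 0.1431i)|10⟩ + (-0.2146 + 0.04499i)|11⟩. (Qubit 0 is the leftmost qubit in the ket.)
0.6508|00⟩ - 0.2046|01⟩ + (-0.06303 + 0.0132i)|10⟩ + (0.7129 - 0.1494i)|11⟩

C-Ry(5π/4) leaves the control-|0⟩ kets |00⟩, |01⟩ unchanged and applies Ry(5π/4) to qubit 1 on the control-|1⟩ pair (|10⟩, |11⟩).
Ry(5π/4) = [[cos(θ/2), −sin(θ/2)], [sin(θ/2), cos(θ/2)]]; θ = 5π/4, cos(θ/2) ≈ -0.382683, sin(θ/2) ≈ 0.92388.
With a = amp(|10⟩) = (0.6828 - 0.1431i) and b = amp(|11⟩) = (-0.2146 + 0.04499i):
new amp(|10⟩) = (-0.382683)·a + (-0.92388)·b = (-0.06303 + 0.0132i)
new amp(|11⟩) = (0.92388)·a + (-0.382683)·b = (0.7129 - 0.1494i)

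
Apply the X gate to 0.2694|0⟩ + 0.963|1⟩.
0.963|0⟩ + 0.2694|1⟩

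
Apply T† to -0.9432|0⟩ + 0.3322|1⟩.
-0.9432|0⟩ + (0.2349 - 0.2349i)|1⟩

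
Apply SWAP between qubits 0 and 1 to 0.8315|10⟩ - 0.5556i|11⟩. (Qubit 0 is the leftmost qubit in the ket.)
0.8315|01⟩ - 0.5556i|11⟩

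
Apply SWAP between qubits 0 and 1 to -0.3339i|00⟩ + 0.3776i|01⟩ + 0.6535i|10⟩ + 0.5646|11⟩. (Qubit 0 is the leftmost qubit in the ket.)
-0.3339i|00⟩ + 0.6535i|01⟩ + 0.3776i|10⟩ + 0.5646|11⟩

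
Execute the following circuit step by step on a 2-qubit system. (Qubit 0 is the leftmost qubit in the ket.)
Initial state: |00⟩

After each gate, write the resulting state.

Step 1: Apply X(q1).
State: |01⟩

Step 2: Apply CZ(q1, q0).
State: |01⟩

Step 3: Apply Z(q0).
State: |01⟩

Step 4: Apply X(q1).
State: |00⟩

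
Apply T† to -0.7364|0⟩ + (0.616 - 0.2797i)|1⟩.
-0.7364|0⟩ + (0.2378 - 0.6334i)|1⟩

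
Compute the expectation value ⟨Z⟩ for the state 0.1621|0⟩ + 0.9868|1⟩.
-0.9475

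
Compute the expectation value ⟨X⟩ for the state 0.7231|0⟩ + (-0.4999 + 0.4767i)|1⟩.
-0.723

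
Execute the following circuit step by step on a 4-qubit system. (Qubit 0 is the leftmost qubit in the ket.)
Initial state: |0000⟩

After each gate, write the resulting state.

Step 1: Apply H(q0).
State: 1/√2|0000⟩ + 1/√2|1000⟩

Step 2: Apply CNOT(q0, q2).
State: 1/√2|0000⟩ + 1/√2|1010⟩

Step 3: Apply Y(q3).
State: (1/√2)i|0001⟩ + (1/√2)i|1011⟩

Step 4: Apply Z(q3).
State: -(1/√2)i|0001⟩ - (1/√2)i|1011⟩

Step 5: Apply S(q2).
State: -(1/√2)i|0001⟩ + 1/√2|1011⟩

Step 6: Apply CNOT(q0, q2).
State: -(1/√2)i|0001⟩ + 1/√2|1001⟩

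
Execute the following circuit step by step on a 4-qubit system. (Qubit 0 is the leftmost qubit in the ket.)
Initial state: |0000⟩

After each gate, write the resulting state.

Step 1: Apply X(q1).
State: |0100⟩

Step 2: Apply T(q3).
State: |0100⟩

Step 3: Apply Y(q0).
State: i|1100⟩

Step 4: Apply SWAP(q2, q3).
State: i|1100⟩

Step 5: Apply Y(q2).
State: -|1110⟩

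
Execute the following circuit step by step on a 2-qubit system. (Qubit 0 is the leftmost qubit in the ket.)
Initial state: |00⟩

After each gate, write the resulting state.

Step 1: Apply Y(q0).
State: i|10⟩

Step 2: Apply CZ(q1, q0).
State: i|10⟩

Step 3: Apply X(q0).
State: i|00⟩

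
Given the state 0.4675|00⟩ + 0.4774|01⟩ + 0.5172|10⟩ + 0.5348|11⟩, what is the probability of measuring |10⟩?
0.2675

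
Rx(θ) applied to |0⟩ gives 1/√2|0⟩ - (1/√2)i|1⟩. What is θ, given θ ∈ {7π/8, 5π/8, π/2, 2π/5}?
π/2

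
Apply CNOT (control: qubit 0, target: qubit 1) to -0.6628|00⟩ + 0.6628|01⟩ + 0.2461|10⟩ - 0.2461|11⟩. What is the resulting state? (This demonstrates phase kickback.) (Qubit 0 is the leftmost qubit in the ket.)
-0.6628|00⟩ + 0.6628|01⟩ - 0.2461|10⟩ + 0.2461|11⟩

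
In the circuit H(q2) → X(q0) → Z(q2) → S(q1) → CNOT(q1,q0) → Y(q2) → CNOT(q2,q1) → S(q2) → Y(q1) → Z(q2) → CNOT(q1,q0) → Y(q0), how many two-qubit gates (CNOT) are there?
3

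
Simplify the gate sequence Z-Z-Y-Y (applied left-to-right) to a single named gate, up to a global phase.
I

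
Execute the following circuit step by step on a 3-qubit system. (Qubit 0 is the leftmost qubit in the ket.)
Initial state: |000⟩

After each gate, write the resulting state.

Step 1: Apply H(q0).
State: 1/√2|000⟩ + 1/√2|100⟩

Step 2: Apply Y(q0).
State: -(1/√2)i|000⟩ + (1/√2)i|100⟩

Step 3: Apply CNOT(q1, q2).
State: -(1/√2)i|000⟩ + (1/√2)i|100⟩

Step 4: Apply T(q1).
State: -(1/√2)i|000⟩ + (1/√2)i|100⟩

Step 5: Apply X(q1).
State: -(1/√2)i|010⟩ + (1/√2)i|110⟩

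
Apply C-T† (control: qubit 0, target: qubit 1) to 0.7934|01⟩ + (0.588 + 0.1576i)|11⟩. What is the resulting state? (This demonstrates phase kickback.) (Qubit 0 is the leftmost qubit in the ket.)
0.7934|01⟩ + (0.5272 - 0.3043i)|11⟩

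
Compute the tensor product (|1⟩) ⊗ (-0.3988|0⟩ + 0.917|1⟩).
-0.3988|10⟩ + 0.917|11⟩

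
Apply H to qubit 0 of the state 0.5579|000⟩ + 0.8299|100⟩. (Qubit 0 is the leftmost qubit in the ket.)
0.9813|000⟩ - 0.1923|100⟩

H on qubit 0 mixes each pair of kets that differ only in qubit 0: amplitudes (a, b) of (|…0…⟩, |…1…⟩) become ((a + b)/√2, (a − b)/√2). Kets absent from the input have amplitude 0.
(|000⟩, |100⟩): (a, b) = (0.5579, 0.8299) → (0.9813, -0.1923)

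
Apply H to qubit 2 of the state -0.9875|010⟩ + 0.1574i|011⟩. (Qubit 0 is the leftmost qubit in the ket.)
(-0.6983 + 0.1113i)|010⟩ + (-0.6983 - 0.1113i)|011⟩

H on qubit 2 mixes each pair of kets that differ only in qubit 2: amplitudes (a, b) of (|…0…⟩, |…1…⟩) become ((a + b)/√2, (a − b)/√2). Kets absent from the input have amplitude 0.
(|010⟩, |011⟩): (a, b) = (-0.9875, 0.1574i) → ((-0.6983 + 0.1113i), (-0.6983 - 0.1113i))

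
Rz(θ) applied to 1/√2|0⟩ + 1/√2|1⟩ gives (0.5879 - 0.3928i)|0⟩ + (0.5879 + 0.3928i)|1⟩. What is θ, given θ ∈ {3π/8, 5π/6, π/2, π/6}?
3π/8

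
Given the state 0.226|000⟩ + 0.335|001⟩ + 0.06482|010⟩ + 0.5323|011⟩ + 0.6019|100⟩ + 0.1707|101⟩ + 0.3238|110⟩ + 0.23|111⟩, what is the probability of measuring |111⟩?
0.0529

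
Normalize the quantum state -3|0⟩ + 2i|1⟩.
-0.8321|0⟩ + 0.5547i|1⟩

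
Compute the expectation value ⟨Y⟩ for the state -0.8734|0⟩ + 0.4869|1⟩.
0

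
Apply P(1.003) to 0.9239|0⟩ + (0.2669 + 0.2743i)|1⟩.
0.9239|0⟩ + (-0.08773 + 0.3725i)|1⟩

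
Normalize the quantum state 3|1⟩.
|1⟩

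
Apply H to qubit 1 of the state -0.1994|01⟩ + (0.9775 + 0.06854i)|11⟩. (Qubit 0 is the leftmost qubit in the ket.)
-0.141|00⟩ + 0.141|01⟩ + (0.6912 + 0.04847i)|10⟩ + (-0.6912 - 0.04847i)|11⟩

H on qubit 1 mixes each pair of kets that differ only in qubit 1: amplitudes (a, b) of (|…0…⟩, |…1…⟩) become ((a + b)/√2, (a − b)/√2). Kets absent from the input have amplitude 0.
(|00⟩, |01⟩): (a, b) = (0, -0.1994) → (-0.141, 0.141)
(|10⟩, |11⟩): (a, b) = (0, (0.9775 + 0.06854i)) → ((0.6912 + 0.04847i), (-0.6912 - 0.04847i))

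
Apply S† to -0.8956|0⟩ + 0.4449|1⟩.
-0.8956|0⟩ - 0.4449i|1⟩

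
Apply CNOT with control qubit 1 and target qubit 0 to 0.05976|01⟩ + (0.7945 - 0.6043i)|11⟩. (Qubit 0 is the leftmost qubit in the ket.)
(0.7945 - 0.6043i)|01⟩ + 0.05976|11⟩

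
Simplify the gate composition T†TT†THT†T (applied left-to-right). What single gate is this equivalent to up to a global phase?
H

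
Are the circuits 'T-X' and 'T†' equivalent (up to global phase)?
No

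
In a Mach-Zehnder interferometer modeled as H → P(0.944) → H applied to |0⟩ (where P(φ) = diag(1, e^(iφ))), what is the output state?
(0.7933 + 0.405i)|0⟩ + (0.2067 - 0.405i)|1⟩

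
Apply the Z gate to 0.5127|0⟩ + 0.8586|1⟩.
0.5127|0⟩ - 0.8586|1⟩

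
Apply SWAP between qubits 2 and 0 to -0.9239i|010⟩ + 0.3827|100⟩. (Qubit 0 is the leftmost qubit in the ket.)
0.3827|001⟩ - 0.9239i|010⟩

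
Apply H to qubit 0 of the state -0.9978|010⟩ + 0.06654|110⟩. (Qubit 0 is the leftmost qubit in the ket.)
-0.6585|010⟩ - 0.7526|110⟩

H on qubit 0 mixes each pair of kets that differ only in qubit 0: amplitudes (a, b) of (|…0…⟩, |…1…⟩) become ((a + b)/√2, (a − b)/√2). Kets absent from the input have amplitude 0.
(|010⟩, |110⟩): (a, b) = (-0.9978, 0.06654) → (-0.6585, -0.7526)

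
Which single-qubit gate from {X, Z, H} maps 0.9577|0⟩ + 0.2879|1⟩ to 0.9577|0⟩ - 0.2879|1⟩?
Z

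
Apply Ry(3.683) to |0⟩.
-0.2674|0⟩ + 0.9636|1⟩

Ry(3.683) = [[cos(θ/2), −sin(θ/2)], [sin(θ/2), cos(θ/2)]]; θ = 3.683, cos(θ/2) ≈ -0.26741, sin(θ/2) ≈ 0.963583.
With a = amp(|0⟩) = 1 and b = amp(|1⟩) = 0:
new amp(|0⟩) = (-0.26741)·a + (-0.963583)·b = -0.2674
new amp(|1⟩) = (0.963583)·a + (-0.26741)·b = 0.9636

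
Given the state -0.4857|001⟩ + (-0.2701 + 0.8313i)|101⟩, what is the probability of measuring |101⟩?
0.764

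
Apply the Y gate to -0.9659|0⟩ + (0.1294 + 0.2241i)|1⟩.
(0.2241 - 0.1294i)|0⟩ - 0.9659i|1⟩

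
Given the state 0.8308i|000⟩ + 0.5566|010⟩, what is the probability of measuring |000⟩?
0.6902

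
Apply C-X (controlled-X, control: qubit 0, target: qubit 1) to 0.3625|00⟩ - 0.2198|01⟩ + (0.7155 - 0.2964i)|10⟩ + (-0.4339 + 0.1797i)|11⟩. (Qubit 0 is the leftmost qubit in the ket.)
0.3625|00⟩ - 0.2198|01⟩ + (-0.4339 + 0.1797i)|10⟩ + (0.7155 - 0.2964i)|11⟩

C-X leaves the control-|0⟩ kets |00⟩, |01⟩ unchanged and applies X to qubit 1 on the control-|1⟩ pair (|10⟩, |11⟩).
X = [[0, 1], [1, 0]].
With a = amp(|10⟩) = (0.7155 - 0.2964i) and b = amp(|11⟩) = (-0.4339 + 0.1797i):
new amp(|10⟩) = (1)·b = (-0.4339 + 0.1797i)
new amp(|11⟩) = (1)·a = (0.7155 - 0.2964i)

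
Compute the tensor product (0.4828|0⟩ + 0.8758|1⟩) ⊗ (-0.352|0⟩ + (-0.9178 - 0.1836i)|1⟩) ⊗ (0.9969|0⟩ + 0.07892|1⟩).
-0.1694|000⟩ - 0.01341|001⟩ + (-0.4417 - 0.08837i)|010⟩ + (-0.03497 - 0.006996i)|011⟩ - 0.3073|100⟩ - 0.02433|101⟩ + (-0.8013 - 0.1603i)|110⟩ + (-0.06344 - 0.01269i)|111⟩

amp(|b₁b₂…⟩) = product of the factor amplitudes for bits b₁, b₂, …; only kets whose every factor amplitude is nonzero survive.
|000⟩: (0.4828)(-0.352)(0.9969) = -0.1694
|001⟩: (0.4828)(-0.352)(0.07892) = -0.01341
|010⟩: (0.4828)(-0.9178 - 0.1836i)(0.9969) = (-0.4417 - 0.08837i)
|011⟩: (0.4828)(-0.9178 - 0.1836i)(0.07892) = (-0.03497 - 0.006996i)
|100⟩: (0.8758)(-0.352)(0.9969) = -0.3073
|101⟩: (0.8758)(-0.352)(0.07892) = -0.02433
|110⟩: (0.8758)(-0.9178 - 0.1836i)(0.9969) = (-0.8013 - 0.1603i)
|111⟩: (0.8758)(-0.9178 - 0.1836i)(0.07892) = (-0.06344 - 0.01269i)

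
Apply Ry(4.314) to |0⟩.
-0.5532|0⟩ + 0.833|1⟩

Ry(4.314) = [[cos(θ/2), −sin(θ/2)], [sin(θ/2), cos(θ/2)]]; θ = 4.314, cos(θ/2) ≈ -0.553202, sin(θ/2) ≈ 0.833047.
With a = amp(|0⟩) = 1 and b = amp(|1⟩) = 0:
new amp(|0⟩) = (-0.553202)·a + (-0.833047)·b = -0.5532
new amp(|1⟩) = (0.833047)·a + (-0.553202)·b = 0.833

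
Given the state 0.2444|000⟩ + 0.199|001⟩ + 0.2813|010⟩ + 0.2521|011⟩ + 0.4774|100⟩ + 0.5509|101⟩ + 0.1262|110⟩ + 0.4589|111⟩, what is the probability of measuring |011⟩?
0.06355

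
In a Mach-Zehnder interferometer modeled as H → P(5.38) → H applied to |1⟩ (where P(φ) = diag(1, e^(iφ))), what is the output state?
(0.1904 + 0.3927i)|0⟩ + (0.8096 - 0.3927i)|1⟩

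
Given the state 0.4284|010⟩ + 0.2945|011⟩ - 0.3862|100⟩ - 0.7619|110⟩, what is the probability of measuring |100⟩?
0.1492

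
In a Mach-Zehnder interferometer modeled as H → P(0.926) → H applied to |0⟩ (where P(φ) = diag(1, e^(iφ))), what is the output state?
(0.8005 + 0.3996i)|0⟩ + (0.1995 - 0.3996i)|1⟩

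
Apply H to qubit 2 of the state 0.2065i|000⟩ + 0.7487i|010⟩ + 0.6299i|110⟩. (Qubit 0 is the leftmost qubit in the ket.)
0.146i|000⟩ + 0.146i|001⟩ + 0.5294i|010⟩ + 0.5294i|011⟩ + 0.4454i|110⟩ + 0.4454i|111⟩

H on qubit 2 mixes each pair of kets that differ only in qubit 2: amplitudes (a, b) of (|…0…⟩, |…1…⟩) become ((a + b)/√2, (a − b)/√2). Kets absent from the input have amplitude 0.
(|000⟩, |001⟩): (a, b) = (0.2065i, 0) → (0.146i, 0.146i)
(|010⟩, |011⟩): (a, b) = (0.7487i, 0) → (0.5294i, 0.5294i)
(|110⟩, |111⟩): (a, b) = (0.6299i, 0) → (0.4454i, 0.4454i)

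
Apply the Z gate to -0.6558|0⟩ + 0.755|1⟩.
-0.6558|0⟩ - 0.755|1⟩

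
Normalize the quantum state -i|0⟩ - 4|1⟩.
-0.2425i|0⟩ - 0.9701|1⟩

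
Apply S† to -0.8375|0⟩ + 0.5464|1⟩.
-0.8375|0⟩ - 0.5464i|1⟩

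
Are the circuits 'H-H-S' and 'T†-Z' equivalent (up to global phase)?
No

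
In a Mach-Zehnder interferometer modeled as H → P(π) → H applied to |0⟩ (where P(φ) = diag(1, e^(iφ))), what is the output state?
|1⟩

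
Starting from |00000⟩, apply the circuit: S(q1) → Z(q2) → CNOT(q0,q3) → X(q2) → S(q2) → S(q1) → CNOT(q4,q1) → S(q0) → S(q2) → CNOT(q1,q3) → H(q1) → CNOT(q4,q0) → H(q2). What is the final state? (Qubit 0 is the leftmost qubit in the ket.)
-1/2|00000⟩ + 1/2|00100⟩ - 1/2|01000⟩ + 1/2|01100⟩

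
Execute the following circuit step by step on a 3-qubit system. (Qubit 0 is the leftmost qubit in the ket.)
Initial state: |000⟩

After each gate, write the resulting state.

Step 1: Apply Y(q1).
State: i|010⟩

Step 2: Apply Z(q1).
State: -i|010⟩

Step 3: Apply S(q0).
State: -i|010⟩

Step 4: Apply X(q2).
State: -i|011⟩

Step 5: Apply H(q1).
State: -(1/√2)i|001⟩ + (1/√2)i|011⟩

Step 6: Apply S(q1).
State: -(1/√2)i|001⟩ - 1/√2|011⟩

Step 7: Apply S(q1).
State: -(1/√2)i|001⟩ - (1/√2)i|011⟩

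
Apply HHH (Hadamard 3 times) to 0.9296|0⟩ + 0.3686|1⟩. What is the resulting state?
0.918|0⟩ + 0.3967|1⟩

H² = I, so H^3 = H: a single Hadamard. With (a, b) = (0.9296, 0.3686), H gives ((a + b)/√2, (a − b)/√2) = (0.918, 0.3967).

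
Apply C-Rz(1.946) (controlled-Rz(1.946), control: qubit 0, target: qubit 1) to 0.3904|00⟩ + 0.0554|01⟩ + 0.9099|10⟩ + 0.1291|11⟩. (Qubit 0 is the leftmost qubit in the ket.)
0.3904|00⟩ + 0.0554|01⟩ + (0.5121 - 0.7521i)|10⟩ + (0.07266 + 0.1067i)|11⟩

C-Rz(1.946) leaves the control-|0⟩ kets |00⟩, |01⟩ unchanged and applies Rz(1.946) to qubit 1 on the control-|1⟩ pair (|10⟩, |11⟩).
Rz(1.946) = [[e^(−iθ/2), 0], [0, e^(iθ/2)]] with e^(±iθ/2) = cos(θ/2) ± i·sin(θ/2); θ = 1.946, cos(θ/2) ≈ 0.562822, sin(θ/2) ≈ 0.826578.
With a = amp(|10⟩) = 0.9099 and b = amp(|11⟩) = 0.1291:
new amp(|10⟩) = (0.562822 - 0.826578i)·a = (0.5121 - 0.7521i)
new amp(|11⟩) = (0.562822 + 0.826578i)·b = (0.07266 + 0.1067i)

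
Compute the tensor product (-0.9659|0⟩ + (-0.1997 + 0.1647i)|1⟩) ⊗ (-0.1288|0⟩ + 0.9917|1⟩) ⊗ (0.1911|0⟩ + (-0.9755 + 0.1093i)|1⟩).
0.02377|000⟩ + (-0.1214 + 0.0136i)|001⟩ - 0.1831|010⟩ + (0.9344 - 0.1047i)|011⟩ + (0.004915 - 0.004054i)|100⟩ + (-0.02277 + 0.0235i)|101⟩ + (-0.03785 + 0.03121i)|110⟩ + (0.1753 - 0.181i)|111⟩

amp(|b₁b₂…⟩) = product of the factor amplitudes for bits b₁, b₂, …; only kets whose every factor amplitude is nonzero survive.
|000⟩: (-0.9659)(-0.1288)(0.1911) = 0.02377
|001⟩: (-0.9659)(-0.1288)(-0.9755 + 0.1093i) = (-0.1214 + 0.0136i)
|010⟩: (-0.9659)(0.9917)(0.1911) = -0.1831
|011⟩: (-0.9659)(0.9917)(-0.9755 + 0.1093i) = (0.9344 - 0.1047i)
|100⟩: (-0.1997 + 0.1647i)(-0.1288)(0.1911) = (0.004915 - 0.004054i)
|101⟩: (-0.1997 + 0.1647i)(-0.1288)(-0.9755 + 0.1093i) = (-0.02277 + 0.0235i)
|110⟩: (-0.1997 + 0.1647i)(0.9917)(0.1911) = (-0.03785 + 0.03121i)
|111⟩: (-0.1997 + 0.1647i)(0.9917)(-0.9755 + 0.1093i) = (0.1753 - 0.181i)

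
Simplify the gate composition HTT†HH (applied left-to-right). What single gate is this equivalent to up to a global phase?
H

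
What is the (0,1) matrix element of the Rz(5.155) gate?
0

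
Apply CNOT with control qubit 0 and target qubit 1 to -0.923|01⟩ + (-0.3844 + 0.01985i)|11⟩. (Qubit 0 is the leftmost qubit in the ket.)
-0.923|01⟩ + (-0.3844 + 0.01985i)|10⟩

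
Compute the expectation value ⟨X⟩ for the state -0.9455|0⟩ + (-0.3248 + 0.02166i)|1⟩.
0.6142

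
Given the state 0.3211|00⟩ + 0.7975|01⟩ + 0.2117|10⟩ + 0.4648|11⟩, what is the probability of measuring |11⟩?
0.216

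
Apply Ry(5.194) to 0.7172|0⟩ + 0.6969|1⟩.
-0.9745|0⟩ - 0.2245|1⟩

Ry(5.194) = [[cos(θ/2), −sin(θ/2)], [sin(θ/2), cos(θ/2)]]; θ = 5.194, cos(θ/2) ≈ -0.855338, sin(θ/2) ≈ 0.51807.
With a = amp(|0⟩) = 0.7172 and b = amp(|1⟩) = 0.6969:
new amp(|0⟩) = (-0.855338)·a + (-0.51807)·b = -0.9745
new amp(|1⟩) = (0.51807)·a + (-0.855338)·b = -0.2245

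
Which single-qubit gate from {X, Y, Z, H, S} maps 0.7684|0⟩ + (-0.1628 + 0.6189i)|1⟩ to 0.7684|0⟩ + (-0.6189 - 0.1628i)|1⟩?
S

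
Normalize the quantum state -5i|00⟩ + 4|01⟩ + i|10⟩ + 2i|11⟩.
-0.7372i|00⟩ + 0.5898|01⟩ + 0.1474i|10⟩ + 0.2949i|11⟩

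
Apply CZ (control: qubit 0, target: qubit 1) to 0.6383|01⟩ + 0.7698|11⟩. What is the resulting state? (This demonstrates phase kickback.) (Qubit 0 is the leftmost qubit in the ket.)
0.6383|01⟩ - 0.7698|11⟩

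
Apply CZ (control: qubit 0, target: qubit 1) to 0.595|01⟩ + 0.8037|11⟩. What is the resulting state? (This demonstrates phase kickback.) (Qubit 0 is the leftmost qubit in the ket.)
0.595|01⟩ - 0.8037|11⟩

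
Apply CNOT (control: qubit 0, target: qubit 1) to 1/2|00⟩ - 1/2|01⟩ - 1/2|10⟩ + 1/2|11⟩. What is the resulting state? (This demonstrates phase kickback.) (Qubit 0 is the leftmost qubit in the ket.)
1/2|00⟩ - 1/2|01⟩ + 1/2|10⟩ - 1/2|11⟩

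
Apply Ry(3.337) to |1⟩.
-0.9952|0⟩ - 0.09755|1⟩

Ry(3.337) = [[cos(θ/2), −sin(θ/2)], [sin(θ/2), cos(θ/2)]]; θ = 3.337, cos(θ/2) ≈ -0.0975483, sin(θ/2) ≈ 0.995231.
With a = amp(|0⟩) = 0 and b = amp(|1⟩) = 1:
new amp(|0⟩) = (-0.0975483)·a + (-0.995231)·b = -0.9952
new amp(|1⟩) = (0.995231)·a + (-0.0975483)·b = -0.09755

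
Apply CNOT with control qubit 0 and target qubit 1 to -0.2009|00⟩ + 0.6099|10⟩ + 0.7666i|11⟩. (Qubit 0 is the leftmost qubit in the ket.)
-0.2009|00⟩ + 0.7666i|10⟩ + 0.6099|11⟩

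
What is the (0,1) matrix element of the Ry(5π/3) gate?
-1/2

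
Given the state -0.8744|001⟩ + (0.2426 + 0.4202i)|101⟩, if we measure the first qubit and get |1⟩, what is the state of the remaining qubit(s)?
(0.5 + 0.866i)|01⟩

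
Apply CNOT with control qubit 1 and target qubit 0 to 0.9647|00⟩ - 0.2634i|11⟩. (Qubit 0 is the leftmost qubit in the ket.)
0.9647|00⟩ - 0.2634i|01⟩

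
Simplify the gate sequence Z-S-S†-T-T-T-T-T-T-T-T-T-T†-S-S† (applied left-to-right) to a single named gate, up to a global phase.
Z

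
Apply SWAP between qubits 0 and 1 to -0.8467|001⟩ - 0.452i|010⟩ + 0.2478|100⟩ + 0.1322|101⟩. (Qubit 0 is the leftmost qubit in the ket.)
-0.8467|001⟩ + 0.2478|010⟩ + 0.1322|011⟩ - 0.452i|100⟩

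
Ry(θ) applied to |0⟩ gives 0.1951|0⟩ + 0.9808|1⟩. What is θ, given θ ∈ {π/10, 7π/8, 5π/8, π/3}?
7π/8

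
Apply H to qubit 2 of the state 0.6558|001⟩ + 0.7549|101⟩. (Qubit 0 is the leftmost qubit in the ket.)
0.4637|000⟩ - 0.4637|001⟩ + 0.5338|100⟩ - 0.5338|101⟩

H on qubit 2 mixes each pair of kets that differ only in qubit 2: amplitudes (a, b) of (|…0…⟩, |…1…⟩) become ((a + b)/√2, (a − b)/√2). Kets absent from the input have amplitude 0.
(|000⟩, |001⟩): (a, b) = (0, 0.6558) → (0.4637, -0.4637)
(|100⟩, |101⟩): (a, b) = (0, 0.7549) → (0.5338, -0.5338)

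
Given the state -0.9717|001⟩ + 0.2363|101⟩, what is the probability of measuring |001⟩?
0.9442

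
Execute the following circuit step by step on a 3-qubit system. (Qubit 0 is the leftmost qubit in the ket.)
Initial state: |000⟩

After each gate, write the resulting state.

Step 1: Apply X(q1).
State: |010⟩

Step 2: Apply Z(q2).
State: |010⟩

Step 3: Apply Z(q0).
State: |010⟩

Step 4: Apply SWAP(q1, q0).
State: |100⟩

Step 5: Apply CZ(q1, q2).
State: |100⟩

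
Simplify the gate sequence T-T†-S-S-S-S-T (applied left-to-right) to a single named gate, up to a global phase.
T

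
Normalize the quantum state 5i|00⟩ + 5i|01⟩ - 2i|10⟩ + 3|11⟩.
0.6299i|00⟩ + 0.6299i|01⟩ - 0.252i|10⟩ + 1/√7|11⟩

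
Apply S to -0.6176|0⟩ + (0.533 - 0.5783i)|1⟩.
-0.6176|0⟩ + (0.5783 + 0.533i)|1⟩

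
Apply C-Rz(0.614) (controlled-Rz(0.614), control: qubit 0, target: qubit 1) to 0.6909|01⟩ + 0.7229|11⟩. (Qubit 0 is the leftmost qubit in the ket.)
0.6909|01⟩ + (0.6891 + 0.2185i)|11⟩

C-Rz(0.614) leaves the control-|0⟩ kets |00⟩, |01⟩ unchanged and applies Rz(0.614) to qubit 1 on the control-|1⟩ pair (|10⟩, |11⟩).
Rz(0.614) = [[e^(−iθ/2), 0], [0, e^(iθ/2)]] with e^(±iθ/2) = cos(θ/2) ± i·sin(θ/2); θ = 0.614, cos(θ/2) ≈ 0.953244, sin(θ/2) ≈ 0.3022.
With a = amp(|10⟩) = 0 and b = amp(|11⟩) = 0.7229:
new amp(|10⟩) = (0.953244 - 0.3022i)·a = 0
new amp(|11⟩) = (0.953244 + 0.3022i)·b = (0.6891 + 0.2185i)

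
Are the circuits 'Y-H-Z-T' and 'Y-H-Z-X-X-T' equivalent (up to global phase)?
Yes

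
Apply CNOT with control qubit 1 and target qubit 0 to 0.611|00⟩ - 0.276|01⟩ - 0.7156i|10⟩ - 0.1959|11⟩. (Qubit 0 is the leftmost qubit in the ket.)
0.611|00⟩ - 0.1959|01⟩ - 0.7156i|10⟩ - 0.276|11⟩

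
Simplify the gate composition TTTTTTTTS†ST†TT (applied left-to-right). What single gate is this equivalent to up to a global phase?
T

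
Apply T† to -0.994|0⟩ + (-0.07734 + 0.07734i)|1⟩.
-0.994|0⟩ + 0.1094i|1⟩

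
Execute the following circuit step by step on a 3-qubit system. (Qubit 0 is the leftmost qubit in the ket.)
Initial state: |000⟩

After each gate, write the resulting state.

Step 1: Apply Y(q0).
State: i|100⟩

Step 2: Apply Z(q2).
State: i|100⟩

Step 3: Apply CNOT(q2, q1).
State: i|100⟩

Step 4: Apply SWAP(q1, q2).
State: i|100⟩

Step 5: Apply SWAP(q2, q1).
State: i|100⟩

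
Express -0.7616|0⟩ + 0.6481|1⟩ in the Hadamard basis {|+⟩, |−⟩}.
-0.08026|+⟩ - 0.9968|−⟩

With |ψ⟩ = α|0⟩ + β|1⟩, the Hadamard-basis coefficients are ⟨+|ψ⟩ = (α + β)/√2 and ⟨−|ψ⟩ = (α − β)/√2.
Here α = -0.7616, β = 0.6481: (α + β)/√2 = -0.08026, (α − β)/√2 = -0.9968.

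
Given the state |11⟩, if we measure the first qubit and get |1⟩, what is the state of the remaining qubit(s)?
|1⟩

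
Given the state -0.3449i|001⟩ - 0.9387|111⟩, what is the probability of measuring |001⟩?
0.119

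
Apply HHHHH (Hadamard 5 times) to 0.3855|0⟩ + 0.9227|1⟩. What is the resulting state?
0.925|0⟩ - 0.3799|1⟩

H² = I, so H^5 = H: a single Hadamard. With (a, b) = (0.3855, 0.9227), H gives ((a + b)/√2, (a − b)/√2) = (0.925, -0.3799).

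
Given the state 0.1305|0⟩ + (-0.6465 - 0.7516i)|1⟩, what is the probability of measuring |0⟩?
0.01703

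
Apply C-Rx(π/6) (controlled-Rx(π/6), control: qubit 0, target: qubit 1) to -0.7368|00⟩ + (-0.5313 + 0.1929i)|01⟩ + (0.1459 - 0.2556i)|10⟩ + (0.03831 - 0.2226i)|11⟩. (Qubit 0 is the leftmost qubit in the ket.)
-0.7368|00⟩ + (-0.5313 + 0.1929i)|01⟩ + (0.08332 - 0.2568i)|10⟩ + (-0.02915 - 0.2528i)|11⟩

C-Rx(π/6) leaves the control-|0⟩ kets |00⟩, |01⟩ unchanged and applies Rx(π/6) to qubit 1 on the control-|1⟩ pair (|10⟩, |11⟩).
Rx(π/6) = [[cos(θ/2), −i·sin(θ/2)], [−i·sin(θ/2), cos(θ/2)]]; θ = π/6, cos(θ/2) ≈ 0.965926, sin(θ/2) ≈ 0.258819.
With a = amp(|10⟩) = (0.1459 - 0.2556i) and b = amp(|11⟩) = (0.03831 - 0.2226i):
new amp(|10⟩) = (0.965926)·a + (-0.258819i)·b = (0.08332 - 0.2568i)
new amp(|11⟩) = (-0.258819i)·a + (0.965926)·b = (-0.02915 - 0.2528i)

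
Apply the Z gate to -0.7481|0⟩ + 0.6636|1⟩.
-0.7481|0⟩ - 0.6636|1⟩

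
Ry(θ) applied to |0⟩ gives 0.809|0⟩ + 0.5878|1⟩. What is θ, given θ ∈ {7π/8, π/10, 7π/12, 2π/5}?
2π/5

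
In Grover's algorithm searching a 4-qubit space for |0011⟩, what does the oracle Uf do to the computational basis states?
Uf|x⟩ = -|x⟩ if x = 0011, else |x⟩ (phase flip on target)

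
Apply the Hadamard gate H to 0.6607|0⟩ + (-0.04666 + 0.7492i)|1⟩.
(0.4342 + 0.5298i)|0⟩ + (0.5002 - 0.5298i)|1⟩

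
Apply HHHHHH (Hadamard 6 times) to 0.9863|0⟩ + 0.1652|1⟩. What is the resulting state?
0.9863|0⟩ + 0.1652|1⟩

H² = I, so an even number of Hadamards cancels: H^6 = I and the state is unchanged.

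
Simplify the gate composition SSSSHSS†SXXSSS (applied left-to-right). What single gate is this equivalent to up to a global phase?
H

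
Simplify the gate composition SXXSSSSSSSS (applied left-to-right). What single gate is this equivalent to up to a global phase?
S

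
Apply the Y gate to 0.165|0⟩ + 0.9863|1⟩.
-0.9863i|0⟩ + 0.165i|1⟩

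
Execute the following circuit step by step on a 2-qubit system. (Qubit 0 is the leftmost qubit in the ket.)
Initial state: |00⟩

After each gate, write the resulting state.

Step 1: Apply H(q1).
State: 1/√2|00⟩ + 1/√2|01⟩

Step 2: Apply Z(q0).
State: 1/√2|00⟩ + 1/√2|01⟩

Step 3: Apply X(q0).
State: 1/√2|10⟩ + 1/√2|11⟩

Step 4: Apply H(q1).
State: |10⟩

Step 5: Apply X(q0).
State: |00⟩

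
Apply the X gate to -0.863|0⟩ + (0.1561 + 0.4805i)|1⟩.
(0.1561 + 0.4805i)|0⟩ - 0.863|1⟩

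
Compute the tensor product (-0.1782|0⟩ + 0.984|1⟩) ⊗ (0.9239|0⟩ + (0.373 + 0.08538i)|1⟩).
-0.1646|00⟩ + (-0.06647 - 0.01521i)|01⟩ + 0.9091|10⟩ + (0.367 + 0.08401i)|11⟩

amp(|b₁b₂…⟩) = product of the factor amplitudes for bits b₁, b₂, …; only kets whose every factor amplitude is nonzero survive.
|00⟩: (-0.1782)(0.9239) = -0.1646
|01⟩: (-0.1782)(0.373 + 0.08538i) = (-0.06647 - 0.01521i)
|10⟩: (0.984)(0.9239) = 0.9091
|11⟩: (0.984)(0.373 + 0.08538i) = (0.367 + 0.08401i)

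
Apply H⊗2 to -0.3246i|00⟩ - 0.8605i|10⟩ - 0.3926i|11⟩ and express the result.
-0.7889i|00⟩ - 0.3963i|01⟩ + 0.4643i|10⟩ + 0.07165i|11⟩

H⊗2 gives amp(|y⟩) = (1/2) Σ_x (−1)^(x·y) amp(|x⟩), where x·y is the number of positions in which both x and y have a 1.
|00⟩: (-0.3246i - 0.8605i - 0.3926i)/2 = -0.7889i
|01⟩: (-0.3246i - 0.8605i + 0.3926i)/2 = -0.3963i
|10⟩: (-0.3246i + 0.8605i + 0.3926i)/2 = 0.4643i
|11⟩: (-0.3246i + 0.8605i - 0.3926i)/2 = 0.07165i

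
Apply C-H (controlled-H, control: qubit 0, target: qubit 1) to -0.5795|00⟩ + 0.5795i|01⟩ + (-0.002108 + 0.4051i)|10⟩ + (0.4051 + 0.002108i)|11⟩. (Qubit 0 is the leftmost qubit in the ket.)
-0.5795|00⟩ + 0.5795i|01⟩ + (0.285 + 0.2879i)|10⟩ + (-0.2879 + 0.285i)|11⟩

C-H leaves the control-|0⟩ kets |00⟩, |01⟩ unchanged and applies H to qubit 1 on the control-|1⟩ pair (|10⟩, |11⟩).
H = [[1/√2, 1/√2], [1/√2, -1/√2]].
With a = amp(|10⟩) = (-0.002108 + 0.4051i) and b = amp(|11⟩) = (0.4051 + 0.002108i):
new amp(|10⟩) = (1/√2)·a + (1/√2)·b = (0.285 + 0.2879i)
new amp(|11⟩) = (1/√2)·a + (-1/√2)·b = (-0.2879 + 0.285i)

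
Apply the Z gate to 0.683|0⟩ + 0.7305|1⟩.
0.683|0⟩ - 0.7305|1⟩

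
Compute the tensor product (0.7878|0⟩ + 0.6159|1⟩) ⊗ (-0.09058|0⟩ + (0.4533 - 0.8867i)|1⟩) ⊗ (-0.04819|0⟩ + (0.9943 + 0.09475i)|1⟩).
0.003439|000⟩ + (-0.07095 - 0.006761i)|001⟩ + (-0.01721 + 0.03366i)|010⟩ + (0.4213 - 0.6607i)|011⟩ + 0.002688|100⟩ + (-0.05547 - 0.005286i)|101⟩ + (-0.01345 + 0.02632i)|110⟩ + (0.3293 - 0.5166i)|111⟩

amp(|b₁b₂…⟩) = product of the factor amplitudes for bits b₁, b₂, …; only kets whose every factor amplitude is nonzero survive.
|000⟩: (0.7878)(-0.09058)(-0.04819) = 0.003439
|001⟩: (0.7878)(-0.09058)(0.9943 + 0.09475i) = (-0.07095 - 0.006761i)
|010⟩: (0.7878)(0.4533 - 0.8867i)(-0.04819) = (-0.01721 + 0.03366i)
|011⟩: (0.7878)(0.4533 - 0.8867i)(0.9943 + 0.09475i) = (0.4213 - 0.6607i)
|100⟩: (0.6159)(-0.09058)(-0.04819) = 0.002688
|101⟩: (0.6159)(-0.09058)(0.9943 + 0.09475i) = (-0.05547 - 0.005286i)
|110⟩: (0.6159)(0.4533 - 0.8867i)(-0.04819) = (-0.01345 + 0.02632i)
|111⟩: (0.6159)(0.4533 - 0.8867i)(0.9943 + 0.09475i) = (0.3293 - 0.5166i)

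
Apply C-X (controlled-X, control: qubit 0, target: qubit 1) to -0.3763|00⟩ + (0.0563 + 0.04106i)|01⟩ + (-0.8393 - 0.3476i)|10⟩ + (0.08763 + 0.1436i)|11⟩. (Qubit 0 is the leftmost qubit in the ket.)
-0.3763|00⟩ + (0.0563 + 0.04106i)|01⟩ + (0.08763 + 0.1436i)|10⟩ + (-0.8393 - 0.3476i)|11⟩

C-X leaves the control-|0⟩ kets |00⟩, |01⟩ unchanged and applies X to qubit 1 on the control-|1⟩ pair (|10⟩, |11⟩).
X = [[0, 1], [1, 0]].
With a = amp(|10⟩) = (-0.8393 - 0.3476i) and b = amp(|11⟩) = (0.08763 + 0.1436i):
new amp(|10⟩) = (1)·b = (0.08763 + 0.1436i)
new amp(|11⟩) = (1)·a = (-0.8393 - 0.3476i)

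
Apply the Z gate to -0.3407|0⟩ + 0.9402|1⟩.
-0.3407|0⟩ - 0.9402|1⟩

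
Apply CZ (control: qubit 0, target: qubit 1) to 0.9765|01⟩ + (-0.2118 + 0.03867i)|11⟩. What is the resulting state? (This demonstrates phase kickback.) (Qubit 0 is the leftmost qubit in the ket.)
0.9765|01⟩ + (0.2118 - 0.03867i)|11⟩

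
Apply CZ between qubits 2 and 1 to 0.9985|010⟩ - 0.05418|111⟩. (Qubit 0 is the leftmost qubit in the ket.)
0.9985|010⟩ + 0.05418|111⟩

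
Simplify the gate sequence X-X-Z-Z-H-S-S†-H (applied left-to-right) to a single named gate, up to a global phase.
I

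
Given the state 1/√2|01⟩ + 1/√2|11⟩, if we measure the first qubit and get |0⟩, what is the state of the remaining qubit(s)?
|1⟩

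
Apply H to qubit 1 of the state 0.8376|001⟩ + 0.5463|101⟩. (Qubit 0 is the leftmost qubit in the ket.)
0.5923|001⟩ + 0.5923|011⟩ + 0.3863|101⟩ + 0.3863|111⟩

H on qubit 1 mixes each pair of kets that differ only in qubit 1: amplitudes (a, b) of (|…0…⟩, |…1…⟩) become ((a + b)/√2, (a − b)/√2). Kets absent from the input have amplitude 0.
(|001⟩, |011⟩): (a, b) = (0.8376, 0) → (0.5923, 0.5923)
(|101⟩, |111⟩): (a, b) = (0.5463, 0) → (0.3863, 0.3863)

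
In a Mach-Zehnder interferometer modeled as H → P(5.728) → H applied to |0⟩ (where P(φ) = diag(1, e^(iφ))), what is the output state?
(0.9249 - 0.2636i)|0⟩ + (0.0751 + 0.2636i)|1⟩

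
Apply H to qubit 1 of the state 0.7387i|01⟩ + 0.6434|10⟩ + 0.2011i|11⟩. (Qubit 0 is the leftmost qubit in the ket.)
0.5223i|00⟩ - 0.5223i|01⟩ + (0.455 + 0.1422i)|10⟩ + (0.455 - 0.1422i)|11⟩

H on qubit 1 mixes each pair of kets that differ only in qubit 1: amplitudes (a, b) of (|…0…⟩, |…1…⟩) become ((a + b)/√2, (a − b)/√2). Kets absent from the input have amplitude 0.
(|00⟩, |01⟩): (a, b) = (0, 0.7387i) → (0.5223i, -0.5223i)
(|10⟩, |11⟩): (a, b) = (0.6434, 0.2011i) → ((0.455 + 0.1422i), (0.455 - 0.1422i))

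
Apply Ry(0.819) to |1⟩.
-0.3982|0⟩ + 0.9173|1⟩

Ry(0.819) = [[cos(θ/2), −sin(θ/2)], [sin(θ/2), cos(θ/2)]]; θ = 0.819, cos(θ/2) ≈ 0.91732, sin(θ/2) ≈ 0.398151.
With a = amp(|0⟩) = 0 and b = amp(|1⟩) = 1:
new amp(|0⟩) = (0.91732)·a + (-0.398151)·b = -0.3982
new amp(|1⟩) = (0.398151)·a + (0.91732)·b = 0.9173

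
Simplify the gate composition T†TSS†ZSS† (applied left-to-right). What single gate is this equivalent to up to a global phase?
Z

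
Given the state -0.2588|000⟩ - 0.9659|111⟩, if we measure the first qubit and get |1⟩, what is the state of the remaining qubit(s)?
-|11⟩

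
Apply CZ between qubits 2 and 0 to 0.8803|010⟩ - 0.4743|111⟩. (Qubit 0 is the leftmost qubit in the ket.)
0.8803|010⟩ + 0.4743|111⟩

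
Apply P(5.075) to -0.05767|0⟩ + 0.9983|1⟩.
-0.05767|0⟩ + (0.3541 - 0.9334i)|1⟩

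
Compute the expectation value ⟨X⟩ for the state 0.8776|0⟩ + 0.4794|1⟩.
0.8414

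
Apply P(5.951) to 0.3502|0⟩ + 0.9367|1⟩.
0.3502|0⟩ + (0.8855 - 0.3055i)|1⟩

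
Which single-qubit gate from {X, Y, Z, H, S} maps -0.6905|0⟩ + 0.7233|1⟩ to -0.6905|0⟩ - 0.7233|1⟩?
Z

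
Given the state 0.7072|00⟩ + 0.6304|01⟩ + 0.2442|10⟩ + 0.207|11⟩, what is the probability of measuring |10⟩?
0.05963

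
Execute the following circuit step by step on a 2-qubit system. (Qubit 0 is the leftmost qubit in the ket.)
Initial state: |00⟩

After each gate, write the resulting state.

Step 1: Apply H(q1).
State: 1/√2|00⟩ + 1/√2|01⟩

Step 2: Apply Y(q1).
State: -(1/√2)i|00⟩ + (1/√2)i|01⟩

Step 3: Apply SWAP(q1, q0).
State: -(1/√2)i|00⟩ + (1/√2)i|10⟩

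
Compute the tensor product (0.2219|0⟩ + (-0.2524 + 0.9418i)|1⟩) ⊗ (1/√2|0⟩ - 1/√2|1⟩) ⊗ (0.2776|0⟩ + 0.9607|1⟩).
0.04356|000⟩ + 0.1507|001⟩ - 0.04356|010⟩ - 0.1507|011⟩ + (-0.04954 + 0.1849i)|100⟩ + (-0.1715 + 0.6398i)|101⟩ + (0.04954 - 0.1849i)|110⟩ + (0.1715 - 0.6398i)|111⟩

amp(|b₁b₂…⟩) = product of the factor amplitudes for bits b₁, b₂, …; only kets whose every factor amplitude is nonzero survive.
|000⟩: (0.2219)(1/√2)(0.2776) = 0.04356
|001⟩: (0.2219)(1/√2)(0.9607) = 0.1507
|010⟩: (0.2219)(-1/√2)(0.2776) = -0.04356
|011⟩: (0.2219)(-1/√2)(0.9607) = -0.1507
|100⟩: (-0.2524 + 0.9418i)(1/√2)(0.2776) = (-0.04954 + 0.1849i)
|101⟩: (-0.2524 + 0.9418i)(1/√2)(0.9607) = (-0.1715 + 0.6398i)
|110⟩: (-0.2524 + 0.9418i)(-1/√2)(0.2776) = (0.04954 - 0.1849i)
|111⟩: (-0.2524 + 0.9418i)(-1/√2)(0.9607) = (0.1715 - 0.6398i)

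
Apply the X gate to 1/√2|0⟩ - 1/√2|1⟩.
-1/√2|0⟩ + 1/√2|1⟩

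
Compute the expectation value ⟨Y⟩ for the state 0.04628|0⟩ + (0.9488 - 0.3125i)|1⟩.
-0.02893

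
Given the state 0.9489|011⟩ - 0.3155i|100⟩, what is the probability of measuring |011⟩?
0.9004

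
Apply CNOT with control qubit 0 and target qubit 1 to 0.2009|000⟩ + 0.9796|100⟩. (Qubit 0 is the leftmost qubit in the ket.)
0.2009|000⟩ + 0.9796|110⟩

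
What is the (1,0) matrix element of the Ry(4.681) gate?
0.7181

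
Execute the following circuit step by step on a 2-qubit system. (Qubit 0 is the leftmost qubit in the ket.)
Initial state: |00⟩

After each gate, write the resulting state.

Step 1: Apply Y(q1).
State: i|01⟩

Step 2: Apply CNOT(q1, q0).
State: i|11⟩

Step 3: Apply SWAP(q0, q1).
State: i|11⟩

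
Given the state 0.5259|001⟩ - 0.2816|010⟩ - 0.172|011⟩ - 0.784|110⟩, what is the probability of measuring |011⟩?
0.02958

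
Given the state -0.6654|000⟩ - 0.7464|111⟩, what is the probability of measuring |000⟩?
0.4428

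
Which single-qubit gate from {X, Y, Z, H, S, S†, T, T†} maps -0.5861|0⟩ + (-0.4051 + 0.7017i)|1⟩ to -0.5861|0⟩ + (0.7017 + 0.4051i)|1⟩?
S†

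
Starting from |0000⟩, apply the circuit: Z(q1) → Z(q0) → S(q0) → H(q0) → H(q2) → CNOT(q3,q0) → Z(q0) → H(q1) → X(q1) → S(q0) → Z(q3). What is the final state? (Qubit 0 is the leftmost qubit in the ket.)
1/√8|0000⟩ + 1/√8|0010⟩ + 1/√8|0100⟩ + 1/√8|0110⟩ - (1/√8)i|1000⟩ - (1/√8)i|1010⟩ - (1/√8)i|1100⟩ - (1/√8)i|1110⟩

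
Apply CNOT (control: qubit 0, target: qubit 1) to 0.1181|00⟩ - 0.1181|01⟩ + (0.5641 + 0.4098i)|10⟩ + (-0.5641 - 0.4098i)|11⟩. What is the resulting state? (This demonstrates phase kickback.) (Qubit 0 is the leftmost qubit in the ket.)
0.1181|00⟩ - 0.1181|01⟩ + (-0.5641 - 0.4098i)|10⟩ + (0.5641 + 0.4098i)|11⟩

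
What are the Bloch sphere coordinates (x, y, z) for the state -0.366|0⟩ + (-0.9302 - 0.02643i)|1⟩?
(0.6809, 0.01935, -0.732)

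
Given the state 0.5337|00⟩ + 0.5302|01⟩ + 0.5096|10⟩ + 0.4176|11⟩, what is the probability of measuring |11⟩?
0.1744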